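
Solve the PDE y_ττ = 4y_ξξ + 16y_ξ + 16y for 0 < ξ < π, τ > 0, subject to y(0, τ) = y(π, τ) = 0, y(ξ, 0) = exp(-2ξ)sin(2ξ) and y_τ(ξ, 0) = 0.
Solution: Substitute y = exp(-2ξ)u, i.e. u = exp(2ξ)y.
By the product rule, y_ξ = exp(-2ξ)(u_ξ - 2u), y_ξξ = exp(-2ξ)(u_ξξ - 4u_ξ + 4u), y_ττ = exp(-2ξ)u_ττ.
Substituting into the PDE and dividing by exp(-2ξ): u_ττ = 4(u_ξξ - 4u_ξ + 4u) + 16(u_ξ - 2u) + 16u.
The lower-order terms cancel, leaving the standard wave equation u_ττ = 4u_ξξ.
Initial data for u: u(ξ,0) = exp(2ξ)y(ξ,0) = sin(2ξ); u_τ(ξ,0) = exp(2ξ)y_τ(ξ,0) = 0. The boundary conditions carry over: u(0,τ) = u(π,τ) = 0.
Solve for u:
  Using separation of variables u = X(ξ)T(τ):
  Eigenfunctions: sin(nξ), n = 1, 2, 3, ...
  General solution: u(ξ, τ) = Σ [A_n cos(2n τ) + B_n sin(2n τ)] sin(nξ)
  From u(ξ,0) = sin(2ξ): A_2=1. From u_τ(ξ,0) = 0: all B_n = 0.
Hence u(ξ,τ) = sin(2ξ)cos(4τ).
Transform back: y(ξ,τ) = exp(-2ξ)u(ξ,τ).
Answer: y(ξ, τ) = exp(-2ξ)sin(2ξ)cos(4τ)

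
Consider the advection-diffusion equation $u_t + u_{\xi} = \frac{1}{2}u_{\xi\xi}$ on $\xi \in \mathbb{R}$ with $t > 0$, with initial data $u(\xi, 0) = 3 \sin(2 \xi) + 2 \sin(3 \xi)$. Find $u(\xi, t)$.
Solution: Moving frame: $\eta = \xi - t$, $\sigma = t$, $u = w(\eta,\sigma)$, so $u_t = w_{\sigma} - w_{\eta}$ and $u_{\xi\xi} = w_{\eta\eta}$.
Hence $u_t + u_{\xi} = w_{\sigma}$ and the PDE becomes the heat equation $w_{\sigma} = \frac{1}{2}w_{\eta\eta}$ on $\eta \in \mathbb{R}$.
Initial data: $w(\eta,0) = u(\eta,0) = 3 \sin(2 \eta) + 2 \sin(3 \eta)$. Each mode $\sin(n\eta)$ decays as $e^{-n^2\sigma/2}$ on $\mathbb{R}$, so $w(\eta,\sigma) = \sum c_n e^{-n^2\sigma/2} \sin(n\eta)$ with $c_2=3, c_3=2$: $w(\eta,\sigma) = 3 e^{-2 \sigma} \sin(2 \eta) + 2 e^{-9 \sigma/2} \sin(3 \eta)$.
Substituting back: $u(\xi,t) = w(\xi - t, t)$.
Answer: $u(\xi, t) = 3 e^{-2 t} \sin(2 \xi - 2 t) + 2 e^{-9 t/2} \sin(3 \xi - 3 t)$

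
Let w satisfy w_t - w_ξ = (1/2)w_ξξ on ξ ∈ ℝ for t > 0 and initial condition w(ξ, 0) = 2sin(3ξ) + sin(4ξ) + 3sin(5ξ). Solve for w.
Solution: Moving frame: η = ξ + t, σ = t, w = u(η,σ), so w_t = u_σ + u_η and w_ξξ = u_ηη.
Hence w_t - w_ξ = u_σ and the PDE becomes the heat equation u_σ = (1/2)u_ηη on η ∈ ℝ.
Initial data: u(η,0) = w(η,0) = 2sin(3η) + sin(4η) + 3sin(5η). Each mode sin(nη) decays as exp(-n²σ/2) on ℝ, so u(η,σ) = Σ c_n exp(-n²σ/2) sin(nη) with c_3=2, c_4=1, c_5=3: u(η,σ) = exp(-8σ)sin(4η) + 2exp(-9σ/2)sin(3η) + 3exp(-25σ/2)sin(5η).
Substituting back: w(ξ,t) = u(ξ + t, t).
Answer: w(ξ, t) = exp(-8t)sin(4t + 4ξ) + 2exp(-9t/2)sin(3t + 3ξ) + 3exp(-25t/2)sin(5t + 5ξ)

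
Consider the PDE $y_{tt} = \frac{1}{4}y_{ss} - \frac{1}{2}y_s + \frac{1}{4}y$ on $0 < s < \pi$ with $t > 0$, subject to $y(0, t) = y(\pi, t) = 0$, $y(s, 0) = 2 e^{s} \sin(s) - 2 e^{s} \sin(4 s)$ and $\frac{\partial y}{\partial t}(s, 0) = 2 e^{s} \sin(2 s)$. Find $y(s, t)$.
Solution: Substitute $y = e^{s}u$.
Then $y_s = e^{s}(u_s + u)$, $y_{ss} = e^{s}(u_{ss} + 2u_s + u)$, $y_{tt} = e^{s}u_{tt}$; substituting and dividing by $e^{s}$, the lower-order terms cancel: $u_{tt} = \frac{1}{4}u_{ss}$ (standard wave equation).
Data for $u$: $u(s,0) = e^{-s}y(s,0) = 2 \sin(s) - 2 \sin(4 s)$; $u_t(s,0) = e^{-s}y_t(s,0) = 2 \sin(2 s)$. The boundary conditions carry over: $u(0,t) = u(\pi,t) = 0$.
Separating variables: $u = \sum [A_n \cos(\omega_n t) + B_n \sin(\omega_n t)] \sin(ns)$, $\omega_n = n/2$. From ICs ($B_n$ = velocity coefficient / $\omega_n$): $A_1=2, A_4=-2, B_2=2$.
So $u(s,t) = 2 \sin(s) \cos(t/2) + 2 \sin(2 s) \sin(t) - 2 \sin(4 s) \cos(2 t)$, and $y(s,t) = e^{s}u(s,t)$.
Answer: $y(s, t) = 2 e^{s} \sin(s) \cos(t/2) + 2 e^{s} \sin(2 s) \sin(t) - 2 e^{s} \sin(4 s) \cos(2 t)$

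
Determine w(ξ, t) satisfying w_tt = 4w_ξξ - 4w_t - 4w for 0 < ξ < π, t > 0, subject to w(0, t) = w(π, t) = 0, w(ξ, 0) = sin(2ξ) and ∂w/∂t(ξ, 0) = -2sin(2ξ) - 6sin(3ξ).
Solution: Substitute w = exp(-2t)u.
Then w_t = exp(-2t)(u_t - 2u), w_tt = exp(-2t)(u_tt - 4u_t + 4u), w_ξξ = exp(-2t)u_ξξ; substituting and dividing by exp(-2t), the lower-order terms cancel: u_tt = 4u_ξξ (standard wave equation).
Data for u: u(ξ,0) = w(ξ,0) = sin(2ξ); u_t(ξ,0) = w_t(ξ,0) + 2w(ξ,0) = -6sin(3ξ). The boundary conditions carry over: u(0,t) = u(π,t) = 0.
Separating variables: u = Σ [A_n cos(ω_n t) + B_n sin(ω_n t)] sin(nξ), ω_n = 2n. From ICs (B_n = velocity coefficient / ω_n): A_2=1, B_3=-1.
So u(ξ,t) = -sin(6t)sin(3ξ) + sin(2ξ)cos(4t), and w(ξ,t) = exp(-2t)u(ξ,t).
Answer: w(ξ, t) = -exp(-2t)sin(6t)sin(3ξ) + exp(-2t)sin(2ξ)cos(4t)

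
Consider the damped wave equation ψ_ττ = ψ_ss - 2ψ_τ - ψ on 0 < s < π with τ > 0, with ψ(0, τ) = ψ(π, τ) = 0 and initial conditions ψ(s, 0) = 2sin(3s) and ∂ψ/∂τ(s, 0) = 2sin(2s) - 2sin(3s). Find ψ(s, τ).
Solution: Substitute ψ = exp(-τ)u, i.e. u = exp(τ)ψ.
By the product rule, ψ_τ = exp(-τ)(u_τ - u), ψ_ττ = exp(-τ)(u_ττ - 2u_τ + u), ψ_ss = exp(-τ)u_ss.
Substituting into the PDE and dividing by exp(-τ): u_ττ - 2u_τ + u = u_ss - 2(u_τ - u) - u.
The lower-order terms cancel, leaving the standard wave equation u_ττ = u_ss.
Initial data for u: u(s,0) = ψ(s,0) = 2sin(3s); u_τ(s,0) = ψ_τ(s,0) + ψ(s,0) = 2sin(2s). The boundary conditions carry over: u(0,τ) = u(π,τ) = 0.
Solve for u:
  Using separation of variables u = X(s)T(τ):
  Eigenfunctions: sin(ns), n = 1, 2, 3, ...
  General solution: u(s, τ) = Σ [A_n cos(n τ) + B_n sin(n τ)] sin(ns)
  From u(s,0) = 2sin(3s): A_3=2. From u_τ(s,0) = 2sin(2s), using u_τ(s,0) = Σ ω_n B_n sin(ns) with ω_n = n: B_2 = 2/2 = 1.
Hence u(s,τ) = sin(2s)sin(2τ) + 2sin(3s)cos(3τ).
Transform back: ψ(s,τ) = exp(-τ)u(s,τ).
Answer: ψ(s, τ) = exp(-τ)sin(2s)sin(2τ) + 2exp(-τ)sin(3s)cos(3τ)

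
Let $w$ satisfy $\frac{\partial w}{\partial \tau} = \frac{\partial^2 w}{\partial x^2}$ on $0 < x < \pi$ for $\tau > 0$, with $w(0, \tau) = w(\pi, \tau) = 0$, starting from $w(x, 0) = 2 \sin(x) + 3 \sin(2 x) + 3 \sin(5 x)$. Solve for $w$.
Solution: Separating variables: $w = \sum c_n e^{-n^2\tau} \sin(nx)$. From $w(x,0) = 2 \sin(x) + 3 \sin(2 x) + 3 \sin(5 x)$: $c_1=2, c_2=3, c_5=3$.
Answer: $w(x, \tau) = 2 e^{-\tau} \sin(x) + 3 e^{-4 \tau} \sin(2 x) + 3 e^{-25 \tau} \sin(5 x)$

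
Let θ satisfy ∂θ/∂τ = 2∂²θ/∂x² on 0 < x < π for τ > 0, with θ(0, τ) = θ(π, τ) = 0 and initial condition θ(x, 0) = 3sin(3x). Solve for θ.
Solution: Using separation of variables θ = X(x)G(τ):
Eigenfunctions: sin(nx), n = 1, 2, 3, ...
General solution: θ(x, τ) = Σ c_n sin(nx) exp(-2n² τ)
Matching θ(x,0) = 3sin(3x) term by term: c_3=3.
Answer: θ(x, τ) = 3exp(-18τ)sin(3x)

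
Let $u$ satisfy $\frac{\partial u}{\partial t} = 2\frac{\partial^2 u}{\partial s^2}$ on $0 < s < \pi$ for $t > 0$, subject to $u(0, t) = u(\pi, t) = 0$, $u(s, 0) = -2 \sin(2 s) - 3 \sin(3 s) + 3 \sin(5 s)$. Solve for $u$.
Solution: Using separation of variables $u = X(s)T(t)$:
Eigenfunctions: $\sin(ns)$, $n = 1, 2, 3, \ldots$
General solution: $u(s, t) = \sum c_n \sin(ns) e^{-2n^2 t}$
Matching $u(s,0) = -2 \sin(2 s) - 3 \sin(3 s) + 3 \sin(5 s)$ term by term: $c_2=-2, c_3=-3, c_5=3$.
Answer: $u(s, t) = -2 e^{-8 t} \sin(2 s) - 3 e^{-18 t} \sin(3 s) + 3 e^{-50 t} \sin(5 s)$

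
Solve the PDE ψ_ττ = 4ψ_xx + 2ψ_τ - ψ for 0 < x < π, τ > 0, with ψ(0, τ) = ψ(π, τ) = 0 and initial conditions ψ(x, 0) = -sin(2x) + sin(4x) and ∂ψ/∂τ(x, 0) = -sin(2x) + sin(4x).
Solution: Substitute ψ = exp(τ)u.
Then ψ_τ = exp(τ)(u_τ + u), ψ_ττ = exp(τ)(u_ττ + 2u_τ + u), ψ_xx = exp(τ)u_xx; substituting and dividing by exp(τ), the lower-order terms cancel: u_ττ = 4u_xx (standard wave equation).
Data for u: u(x,0) = ψ(x,0) = -sin(2x) + sin(4x); u_τ(x,0) = ψ_τ(x,0) - ψ(x,0) = 0. The boundary conditions carry over: u(0,τ) = u(π,τ) = 0.
Separating variables: u = Σ [A_n cos(ω_n τ) + B_n sin(ω_n τ)] sin(nx), ω_n = 2n. From ICs: A_2=-1, A_4=1.
So u(x,τ) = -sin(2x)cos(4τ) + sin(4x)cos(8τ), and ψ(x,τ) = exp(τ)u(x,τ).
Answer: ψ(x, τ) = -exp(τ)sin(2x)cos(4τ) + exp(τ)sin(4x)cos(8τ)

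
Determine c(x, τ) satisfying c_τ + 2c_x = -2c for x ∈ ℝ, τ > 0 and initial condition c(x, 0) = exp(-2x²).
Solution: Substitute c = exp(-2τ)u.
Then c_τ = exp(-2τ)(u_τ - 2u), c_x = exp(-2τ)u_x; substituting and dividing by exp(-2τ), the lower-order terms cancel: u_τ + 2u_x = 0 (standard advection equation).
Data for u: u(x,0) = c(x,0) = exp(-2x²).
By characteristics (dx/dτ = 2), u(x,τ) = f(x - 2τ) with f = u(·, 0).
So u(x,τ) = exp(-2(x - 2τ)²), and c(x,τ) = exp(-2τ)u(x,τ).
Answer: c(x, τ) = exp(-2τ)exp(-2(x - 2τ)²)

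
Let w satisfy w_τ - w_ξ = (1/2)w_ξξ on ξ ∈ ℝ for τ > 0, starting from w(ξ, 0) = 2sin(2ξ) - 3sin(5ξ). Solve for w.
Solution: Moving frame: η = ξ + τ, σ = τ, w = u(η,σ), so w_τ = u_σ + u_η and w_ξξ = u_ηη.
Hence w_τ - w_ξ = u_σ and the PDE becomes the heat equation u_σ = (1/2)u_ηη on η ∈ ℝ.
Initial data: u(η,0) = w(η,0) = 2sin(2η) - 3sin(5η). Each mode sin(nη) decays as exp(-n²σ/2) on ℝ, so u(η,σ) = Σ c_n exp(-n²σ/2) sin(nη) with c_2=2, c_5=-3: u(η,σ) = 2exp(-2σ)sin(2η) - 3exp(-25σ/2)sin(5η).
Substituting back: w(ξ,τ) = u(ξ + τ, τ).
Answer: w(ξ, τ) = 2exp(-2τ)sin(2ξ + 2τ) - 3exp(-25τ/2)sin(5ξ + 5τ)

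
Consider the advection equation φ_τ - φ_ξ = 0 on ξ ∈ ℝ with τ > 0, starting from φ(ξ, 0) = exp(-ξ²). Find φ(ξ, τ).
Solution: By characteristics (dξ/dτ = -1), φ(ξ,τ) = f(ξ + τ) with f = φ(·, 0).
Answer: φ(ξ, τ) = exp(-(ξ + τ)²)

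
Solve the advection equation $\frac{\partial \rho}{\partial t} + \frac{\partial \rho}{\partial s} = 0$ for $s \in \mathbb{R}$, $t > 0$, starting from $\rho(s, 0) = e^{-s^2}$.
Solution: By method of characteristics (waves move right with speed 1):
Along characteristics $s - t =$ const, $\rho$ is constant, so $\rho(s,t) = f(s - t)$ with $f = \rho( \cdot , 0)$.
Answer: $\rho(s, t) = e^{-(s - t)^2}$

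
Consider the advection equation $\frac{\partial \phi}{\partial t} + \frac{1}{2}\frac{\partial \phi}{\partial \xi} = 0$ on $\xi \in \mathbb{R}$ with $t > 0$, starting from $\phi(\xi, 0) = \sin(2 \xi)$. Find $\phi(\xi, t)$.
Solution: By characteristics ($d\xi/dt = 1/2$), $\phi(\xi,t) = f(\xi - \frac{1}{2}t)$ with $f = \phi( \cdot , 0)$.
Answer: $\phi(\xi, t) = \sin(2 \xi - t)$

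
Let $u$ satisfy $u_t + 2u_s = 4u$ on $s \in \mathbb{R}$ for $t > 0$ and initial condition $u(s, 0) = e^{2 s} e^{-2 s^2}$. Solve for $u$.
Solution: Substitute $u = e^{2s}w$, i.e. $w = e^{-2s}u$.
By the product rule, $u_s = e^{2s}(w_s + 2w)$, $u_t = e^{2s}w_t$.
Substituting into the PDE and dividing by $e^{2s}$: $w_t + 2(w_s + 2w) = 4w$.
The lower-order terms cancel, leaving the standard advection equation $w_t + 2w_s = 0$.
Initial data for $w$: $w(s,0) = e^{-2s}u(s,0) = e^{-2 s^2}$.
Solve for $w$:
  By method of characteristics (waves move right with speed 2):
  Along characteristics $s - 2t =$ const, $w$ is constant, so $w(s,t) = f(s - 2t)$ with $f = w( \cdot , 0)$.
Hence $w(s,t) = e^{-2 (s - 2 t)^2}$.
Transform back: $u(s,t) = e^{2s}w(s,t)$.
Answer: $u(s, t) = e^{2 s} e^{-2 (s - 2 t)^2}$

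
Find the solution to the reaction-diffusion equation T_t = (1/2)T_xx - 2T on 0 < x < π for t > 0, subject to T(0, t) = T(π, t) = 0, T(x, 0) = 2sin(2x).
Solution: Substitute T = exp(-2t)u.
Then T_t = exp(-2t)(u_t - 2u), T_xx = exp(-2t)u_xx; substituting and dividing by exp(-2t), the lower-order terms cancel: u_t = (1/2)u_xx (standard heat equation).
Data for u: u(x,0) = T(x,0) = 2sin(2x). The boundary conditions carry over: u(0,t) = u(π,t) = 0.
Separating variables: u = Σ c_n exp(-n²t/2) sin(nx). From u(x,0) = 2sin(2x): c_2=2.
So u(x,t) = 2exp(-2t)sin(2x), and T(x,t) = exp(-2t)u(x,t).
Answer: T(x, t) = 2exp(-4t)sin(2x)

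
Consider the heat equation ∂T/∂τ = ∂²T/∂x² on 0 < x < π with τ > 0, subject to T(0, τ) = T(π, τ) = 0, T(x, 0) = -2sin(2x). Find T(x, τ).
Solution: Using separation of variables T = X(x)G(τ):
Eigenfunctions: sin(nx), n = 1, 2, 3, ...
General solution: T(x, τ) = Σ c_n sin(nx) exp(-n² τ)
Matching T(x,0) = -2sin(2x) term by term: c_2=-2.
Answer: T(x, τ) = -2exp(-4τ)sin(2x)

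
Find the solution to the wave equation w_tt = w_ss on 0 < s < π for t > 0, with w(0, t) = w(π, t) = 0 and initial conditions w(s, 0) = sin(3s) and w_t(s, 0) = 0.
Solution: Separating variables: w = Σ [A_n cos(ω_n t) + B_n sin(ω_n t)] sin(ns), ω_n = n. From ICs: A_3=1.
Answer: w(s, t) = sin(3s)cos(3t)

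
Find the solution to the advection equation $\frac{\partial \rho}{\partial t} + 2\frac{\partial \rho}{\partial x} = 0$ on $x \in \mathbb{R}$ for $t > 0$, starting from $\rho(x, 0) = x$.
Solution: By method of characteristics (waves move right with speed 2):
Along characteristics $x - 2t =$ const, $\rho$ is constant, so $\rho(x,t) = f(x - 2t)$ with $f = \rho( \cdot , 0)$.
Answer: $\rho(x, t) = -2 t + x$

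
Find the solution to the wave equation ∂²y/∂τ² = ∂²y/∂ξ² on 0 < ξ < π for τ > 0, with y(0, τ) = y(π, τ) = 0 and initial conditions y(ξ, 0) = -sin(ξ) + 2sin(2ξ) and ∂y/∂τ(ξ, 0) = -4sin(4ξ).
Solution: Using separation of variables y = X(ξ)T(τ):
Eigenfunctions: sin(nξ), n = 1, 2, 3, ...
General solution: y(ξ, τ) = Σ [A_n cos(n τ) + B_n sin(n τ)] sin(nξ)
From y(ξ,0) = -sin(ξ) + 2sin(2ξ): A_1=-1, A_2=2. From y_τ(ξ,0) = -4sin(4ξ), using y_τ(ξ,0) = Σ ω_n B_n sin(nξ) with ω_n = n: B_4 = (-4)/4 = -1.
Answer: y(ξ, τ) = -sin(ξ)cos(τ) + 2sin(2ξ)cos(2τ) - sin(4ξ)sin(4τ)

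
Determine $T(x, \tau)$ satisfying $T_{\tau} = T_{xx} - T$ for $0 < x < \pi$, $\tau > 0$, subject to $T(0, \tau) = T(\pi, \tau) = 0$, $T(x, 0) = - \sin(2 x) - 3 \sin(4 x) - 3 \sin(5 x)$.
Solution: Substitute $T = e^{-\tau}u$, i.e. $u = e^{\tau}T$.
By the product rule, $T_{\tau} = e^{-\tau}(u_{\tau} - u)$, $T_{xx} = e^{-\tau}u_{xx}$.
Substituting into the PDE and dividing by $e^{-\tau}$: $u_{\tau} - u = u_{xx} - u$.
The lower-order terms cancel, leaving the standard heat equation $u_{\tau} = u_{xx}$.
Initial data for $u$: $u(x,0) = T(x,0) = - \sin(2 x) - 3 \sin(4 x) - 3 \sin(5 x)$. The boundary conditions carry over: $u(0,\tau) = u(\pi,\tau) = 0$.
Solve for $u$:
  Using separation of variables $u = X(x)G(\tau)$:
  Eigenfunctions: $\sin(nx)$, $n = 1, 2, 3, \ldots$
  General solution: $u(x, \tau) = \sum c_n \sin(nx) e^{-n^2 \tau}$
  Matching $u(x,0) = - \sin(2 x) - 3 \sin(4 x) - 3 \sin(5 x)$ term by term: $c_2=-1, c_4=-3, c_5=-3$.
Hence $u(x,\tau) = - e^{-4 \tau} \sin(2 x) - 3 e^{-16 \tau} \sin(4 x) - 3 e^{-25 \tau} \sin(5 x)$.
Transform back: $T(x,\tau) = e^{-\tau}u(x,\tau)$.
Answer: $T(x, \tau) = - e^{-5 \tau} \sin(2 x) - 3 e^{-17 \tau} \sin(4 x) - 3 e^{-26 \tau} \sin(5 x)$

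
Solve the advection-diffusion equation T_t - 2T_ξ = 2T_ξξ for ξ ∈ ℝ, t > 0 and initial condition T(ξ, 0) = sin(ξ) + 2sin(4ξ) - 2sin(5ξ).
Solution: Moving frame: η = ξ + 2t, σ = t, T = u(η,σ), so T_t = u_σ + 2u_η and T_ξξ = u_ηη.
Hence T_t - 2T_ξ = u_σ and the PDE becomes the heat equation u_σ = 2u_ηη on η ∈ ℝ.
Initial data: u(η,0) = T(η,0) = sin(η) + 2sin(4η) - 2sin(5η). Each mode sin(nη) decays as exp(-2n²σ) on ℝ, so u(η,σ) = Σ c_n exp(-2n²σ) sin(nη) with c_1=1, c_4=2, c_5=-2: u(η,σ) = exp(-2σ)sin(η) + 2exp(-32σ)sin(4η) - 2exp(-50σ)sin(5η).
Substituting back: T(ξ,t) = u(ξ + 2t, t).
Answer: T(ξ, t) = exp(-2t)sin(2t + ξ) + 2exp(-32t)sin(8t + 4ξ) - 2exp(-50t)sin(10t + 5ξ)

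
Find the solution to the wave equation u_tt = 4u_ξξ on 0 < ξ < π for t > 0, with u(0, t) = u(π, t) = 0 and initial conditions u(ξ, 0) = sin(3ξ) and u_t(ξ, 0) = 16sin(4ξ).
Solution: Using separation of variables u = X(ξ)T(t):
Eigenfunctions: sin(nξ), n = 1, 2, 3, ...
General solution: u(ξ, t) = Σ [A_n cos(2n t) + B_n sin(2n t)] sin(nξ)
From u(ξ,0) = sin(3ξ): A_3=1. From u_t(ξ,0) = 16sin(4ξ), using u_t(ξ,0) = Σ ω_n B_n sin(nξ) with ω_n = 2n: B_4 = 16/8 = 2.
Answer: u(ξ, t) = 2sin(8t)sin(4ξ) + sin(3ξ)cos(6t)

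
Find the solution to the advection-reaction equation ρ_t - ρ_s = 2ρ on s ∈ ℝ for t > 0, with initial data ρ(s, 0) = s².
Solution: Substitute ρ = exp(2t)u.
Then ρ_t = exp(2t)(u_t + 2u), ρ_s = exp(2t)u_s; substituting and dividing by exp(2t), the lower-order terms cancel: u_t - u_s = 0 (standard advection equation).
Data for u: u(s,0) = ρ(s,0) = s².
By characteristics (ds/dt = -1), u(s,t) = f(s + t) with f = u(·, 0).
So u(s,t) = s² + 2st + t², and ρ(s,t) = exp(2t)u(s,t).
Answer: ρ(s, t) = s²exp(2t) + 2stexp(2t) + t²exp(2t)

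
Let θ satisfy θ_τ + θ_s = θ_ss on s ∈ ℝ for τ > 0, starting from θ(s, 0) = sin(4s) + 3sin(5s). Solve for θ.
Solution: Change to a moving frame: let η = s - τ, σ = τ and write θ(s,τ) = u(η,σ).
By the chain rule θ_τ = u_σ - u_η, θ_s = u_η, θ_ss = u_ηη.
Then θ_τ + θ_s = u_σ: the advection term cancels and the PDE becomes the heat equation u_σ = u_ηη on η ∈ ℝ.
Initial data: u(η,0) = θ(η,0) = sin(4η) + 3sin(5η).
On η ∈ ℝ each mode satisfies (sin(nη))″ = -n² sin(nη), so exp(-n²σ) sin(nη) solves the heat equation; by superposition u(η,σ) = Σ c_n exp(-n²σ) sin(nη).
Reading off the coefficients: c_4=1, c_5=3, so u(η,σ) = exp(-16σ)sin(4η) + 3exp(-25σ)sin(5η).
Substituting back η = s - τ, σ = τ: θ(s,τ) = u(s - τ, τ).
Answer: θ(s, τ) = exp(-16τ)sin(4s - 4τ) + 3exp(-25τ)sin(5s - 5τ)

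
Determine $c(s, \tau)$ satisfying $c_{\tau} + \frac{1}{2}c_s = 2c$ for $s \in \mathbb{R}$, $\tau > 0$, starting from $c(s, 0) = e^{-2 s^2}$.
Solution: Substitute $c = e^{2\tau}u$, i.e. $u = e^{-2\tau}c$.
By the product rule, $c_{\tau} = e^{2\tau}(u_{\tau} + 2u)$, $c_s = e^{2\tau}u_s$.
Substituting into the PDE and dividing by $e^{2\tau}$: $u_{\tau} + 2u + \frac{1}{2}u_s = 2u$.
The lower-order terms cancel, leaving the standard advection equation $u_{\tau} + \frac{1}{2}u_s = 0$.
Initial data for $u$: $u(s,0) = c(s,0) = e^{-2 s^2}$.
Solve for $u$:
  By method of characteristics (waves move right with speed 1/2):
  Along characteristics $s - \frac{1}{2}\tau =$ const, $u$ is constant, so $u(s,\tau) = f(s - \frac{1}{2}\tau)$ with $f = u( \cdot , 0)$.
Hence $u(s,\tau) = e^{-2 (s - \tau/2)^2}$.
Transform back: $c(s,\tau) = e^{2\tau}u(s,\tau)$.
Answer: $c(s, \tau) = e^{2 \tau} e^{-2 (-\tau/2 + s)^2}$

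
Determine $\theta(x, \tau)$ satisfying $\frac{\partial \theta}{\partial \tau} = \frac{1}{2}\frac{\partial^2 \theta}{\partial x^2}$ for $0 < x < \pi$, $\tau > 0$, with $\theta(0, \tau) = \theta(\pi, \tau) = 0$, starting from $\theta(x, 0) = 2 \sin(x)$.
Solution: Using separation of variables $\theta = X(x)G(\tau)$:
Eigenfunctions: $\sin(nx)$, $n = 1, 2, 3, \ldots$
General solution: $\theta(x, \tau) = \sum c_n \sin(nx) e^{-n^2 \tau/2}$
Matching $\theta(x,0) = 2 \sin(x)$ term by term: $c_1=2$.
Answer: $\theta(x, \tau) = 2 e^{-\tau/2} \sin(x)$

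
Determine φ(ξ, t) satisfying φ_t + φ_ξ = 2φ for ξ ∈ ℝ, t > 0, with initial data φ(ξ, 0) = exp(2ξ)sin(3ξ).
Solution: Substitute φ = exp(2ξ)u, i.e. u = exp(-2ξ)φ.
By the product rule, φ_ξ = exp(2ξ)(u_ξ + 2u), φ_t = exp(2ξ)u_t.
Substituting into the PDE and dividing by exp(2ξ): u_t + (u_ξ + 2u) = 2u.
The lower-order terms cancel, leaving the standard advection equation u_t + u_ξ = 0.
Initial data for u: u(ξ,0) = exp(-2ξ)φ(ξ,0) = sin(3ξ).
Solve for u:
  By method of characteristics (waves move right with speed 1):
  Along characteristics ξ - t = const, u is constant, so u(ξ,t) = f(ξ - t) with f = u(·, 0).
Hence u(ξ,t) = -sin(3t - 3ξ).
Transform back: φ(ξ,t) = exp(2ξ)u(ξ,t).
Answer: φ(ξ, t) = -exp(2ξ)sin(3t - 3ξ)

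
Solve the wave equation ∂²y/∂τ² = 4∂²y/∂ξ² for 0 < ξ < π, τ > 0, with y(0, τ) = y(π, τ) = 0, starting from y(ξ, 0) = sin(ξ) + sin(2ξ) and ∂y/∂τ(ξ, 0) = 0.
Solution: Separating variables: y = Σ [A_n cos(ω_n τ) + B_n sin(ω_n τ)] sin(nξ), ω_n = 2n. From ICs: A_1=1, A_2=1.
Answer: y(ξ, τ) = sin(ξ)cos(2τ) + sin(2ξ)cos(4τ)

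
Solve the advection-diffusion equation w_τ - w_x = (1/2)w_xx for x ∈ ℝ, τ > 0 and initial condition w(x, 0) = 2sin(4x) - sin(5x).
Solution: Moving frame: η = x + τ, σ = τ, w = u(η,σ), so w_τ = u_σ + u_η and w_xx = u_ηη.
Hence w_τ - w_x = u_σ and the PDE becomes the heat equation u_σ = (1/2)u_ηη on η ∈ ℝ.
Initial data: u(η,0) = w(η,0) = 2sin(4η) - sin(5η). Each mode sin(nη) decays as exp(-n²σ/2) on ℝ, so u(η,σ) = Σ c_n exp(-n²σ/2) sin(nη) with c_4=2, c_5=-1: u(η,σ) = 2exp(-8σ)sin(4η) - exp(-25σ/2)sin(5η).
Substituting back: w(x,τ) = u(x + τ, τ).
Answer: w(x, τ) = 2exp(-8τ)sin(4x + 4τ) - exp(-25τ/2)sin(5x + 5τ)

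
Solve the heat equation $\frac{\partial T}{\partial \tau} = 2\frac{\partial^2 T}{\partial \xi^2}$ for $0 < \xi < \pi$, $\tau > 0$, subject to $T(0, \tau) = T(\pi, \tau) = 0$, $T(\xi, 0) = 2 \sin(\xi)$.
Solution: Separating variables: $T = \sum c_n e^{-2n^2\tau} \sin(n\xi)$. From $T(\xi,0) = 2 \sin(\xi)$: $c_1=2$.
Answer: $T(\xi, \tau) = 2 e^{-2 \tau} \sin(\xi)$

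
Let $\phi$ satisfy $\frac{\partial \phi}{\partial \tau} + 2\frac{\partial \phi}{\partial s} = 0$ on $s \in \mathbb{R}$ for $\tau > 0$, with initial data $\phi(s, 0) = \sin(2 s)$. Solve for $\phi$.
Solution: By characteristics ($ds/d\tau = 2$), $\phi(s,\tau) = f(s - 2\tau)$ with $f = \phi( \cdot , 0)$.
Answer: $\phi(s, \tau) = - \sin(4 \tau - 2 s)$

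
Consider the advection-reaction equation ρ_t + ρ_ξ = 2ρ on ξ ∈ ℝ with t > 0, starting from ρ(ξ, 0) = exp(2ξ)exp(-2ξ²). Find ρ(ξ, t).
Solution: Substitute ρ = exp(2ξ)u.
Then ρ_ξ = exp(2ξ)(u_ξ + 2u), ρ_t = exp(2ξ)u_t; substituting and dividing by exp(2ξ), the lower-order terms cancel: u_t + u_ξ = 0 (standard advection equation).
Data for u: u(ξ,0) = exp(-2ξ)ρ(ξ,0) = exp(-2ξ²).
By characteristics (dξ/dt = 1), u(ξ,t) = f(ξ - t) with f = u(·, 0).
So u(ξ,t) = exp(-2(-t + ξ)²), and ρ(ξ,t) = exp(2ξ)u(ξ,t).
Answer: ρ(ξ, t) = exp(2ξ)exp(-2(-t + ξ)²)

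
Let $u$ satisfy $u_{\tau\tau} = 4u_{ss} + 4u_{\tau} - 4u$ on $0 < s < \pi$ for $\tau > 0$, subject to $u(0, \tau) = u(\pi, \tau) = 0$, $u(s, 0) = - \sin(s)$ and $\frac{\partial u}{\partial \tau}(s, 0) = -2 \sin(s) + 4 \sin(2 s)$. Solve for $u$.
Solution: Substitute $u = e^{2\tau}w$, i.e. $w = e^{-2\tau}u$.
By the product rule, $u_{\tau} = e^{2\tau}(w_{\tau} + 2w)$, $u_{\tau\tau} = e^{2\tau}(w_{\tau\tau} + 4w_{\tau} + 4w)$, $u_{ss} = e^{2\tau}w_{ss}$.
Substituting into the PDE and dividing by $e^{2\tau}$: $w_{\tau\tau} + 4w_{\tau} + 4w = 4w_{ss} + 4(w_{\tau} + 2w) - 4w$.
The lower-order terms cancel, leaving the standard wave equation $w_{\tau\tau} = 4w_{ss}$.
Initial data for $w$: $w(s,0) = u(s,0) = - \sin(s)$; $w_{\tau}(s,0) = u_{\tau}(s,0) - 2u(s,0) = 4 \sin(2 s)$. The boundary conditions carry over: $w(0,\tau) = w(\pi,\tau) = 0$.
Solve for $w$:
  Using separation of variables $w = X(s)T(\tau)$:
  Eigenfunctions: $\sin(ns)$, $n = 1, 2, 3, \ldots$
  General solution: $w(s, \tau) = \sum [A_n \cos(2n \tau) + B_n \sin(2n \tau)] \sin(ns)$
  From $w(s,0) = - \sin(s)$: $A_1=-1$. From $w_{\tau}(s,0) = 4 \sin(2 s)$, using $w_{\tau}(s,0) = \sum \omega_n B_n \sin(ns)$ with $\omega_n = 2n$: $B_2 = 4/4 = 1$.
Hence $w(s,\tau) = - \sin(s) \cos(2 \tau) + \sin(2 s) \sin(4 \tau)$.
Transform back: $u(s,\tau) = e^{2\tau}w(s,\tau)$.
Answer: $u(s, \tau) = e^{2 \tau} \sin(4 \tau) \sin(2 s) -  e^{2 \tau} \sin(s) \cos(2 \tau)$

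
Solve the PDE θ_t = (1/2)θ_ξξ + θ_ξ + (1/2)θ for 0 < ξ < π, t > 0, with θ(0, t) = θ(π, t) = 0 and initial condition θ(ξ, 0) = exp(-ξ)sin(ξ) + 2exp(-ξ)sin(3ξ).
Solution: Substitute θ = exp(-ξ)u, i.e. u = exp(ξ)θ.
By the product rule, θ_ξ = exp(-ξ)(u_ξ - u), θ_ξξ = exp(-ξ)(u_ξξ - 2u_ξ + u), θ_t = exp(-ξ)u_t.
Substituting into the PDE and dividing by exp(-ξ): u_t = (1/2)(u_ξξ - 2u_ξ + u) + (u_ξ - u) + (1/2)u.
The lower-order terms cancel, leaving the standard heat equation u_t = (1/2)u_ξξ.
Initial data for u: u(ξ,0) = exp(ξ)θ(ξ,0) = sin(ξ) + 2sin(3ξ). The boundary conditions carry over: u(0,t) = u(π,t) = 0.
Solve for u:
  Using separation of variables u = X(ξ)G(t):
  Eigenfunctions: sin(nξ), n = 1, 2, 3, ...
  General solution: u(ξ, t) = Σ c_n sin(nξ) exp(-n² t/2)
  Matching u(ξ,0) = sin(ξ) + 2sin(3ξ) term by term: c_1=1, c_3=2.
Hence u(ξ,t) = exp(-t/2)sin(ξ) + 2exp(-9t/2)sin(3ξ).
Transform back: θ(ξ,t) = exp(-ξ)u(ξ,t).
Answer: θ(ξ, t) = exp(-t/2)exp(-ξ)sin(ξ) + 2exp(-9t/2)exp(-ξ)sin(3ξ)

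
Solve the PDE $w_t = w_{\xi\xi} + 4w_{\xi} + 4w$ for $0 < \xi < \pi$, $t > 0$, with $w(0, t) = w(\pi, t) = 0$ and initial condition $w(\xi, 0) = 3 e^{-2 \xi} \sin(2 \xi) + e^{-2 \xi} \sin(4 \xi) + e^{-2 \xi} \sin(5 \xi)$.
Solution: Substitute $w = e^{-2\xi}u$, i.e. $u = e^{2\xi}w$.
By the product rule, $w_{\xi} = e^{-2\xi}(u_{\xi} - 2u)$, $w_{\xi\xi} = e^{-2\xi}(u_{\xi\xi} - 4u_{\xi} + 4u)$, $w_t = e^{-2\xi}u_t$.
Substituting into the PDE and dividing by $e^{-2\xi}$: $u_t = (u_{\xi\xi} - 4u_{\xi} + 4u) + 4(u_{\xi} - 2u) + 4u$.
The lower-order terms cancel, leaving the standard heat equation $u_t = u_{\xi\xi}$.
Initial data for $u$: $u(\xi,0) = e^{2\xi}w(\xi,0) = 3 \sin(2 \xi) + \sin(4 \xi) + \sin(5 \xi)$. The boundary conditions carry over: $u(0,t) = u(\pi,t) = 0$.
Solve for $u$:
  Using separation of variables $u = X(\xi)T(t)$:
  Eigenfunctions: $\sin(n\xi)$, $n = 1, 2, 3, \ldots$
  General solution: $u(\xi, t) = \sum c_n \sin(n\xi) e^{-n^2 t}$
  Matching $u(\xi,0) = 3 \sin(2 \xi) + \sin(4 \xi) + \sin(5 \xi)$ term by term: $c_2=3, c_4=1, c_5=1$.
Hence $u(\xi,t) = 3 e^{-4 t} \sin(2 \xi) + e^{-16 t} \sin(4 \xi) + e^{-25 t} \sin(5 \xi)$.
Transform back: $w(\xi,t) = e^{-2\xi}u(\xi,t)$.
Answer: $w(\xi, t) = 3 e^{-2 \xi} e^{-4 t} \sin(2 \xi) + e^{-2 \xi} e^{-16 t} \sin(4 \xi) + e^{-2 \xi} e^{-25 t} \sin(5 \xi)$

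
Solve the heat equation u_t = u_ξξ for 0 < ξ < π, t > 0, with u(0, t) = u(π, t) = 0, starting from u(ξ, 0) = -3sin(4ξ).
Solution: Using separation of variables u = X(ξ)T(t):
Eigenfunctions: sin(nξ), n = 1, 2, 3, ...
General solution: u(ξ, t) = Σ c_n sin(nξ) exp(-n² t)
Matching u(ξ,0) = -3sin(4ξ) term by term: c_4=-3.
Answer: u(ξ, t) = -3exp(-16t)sin(4ξ)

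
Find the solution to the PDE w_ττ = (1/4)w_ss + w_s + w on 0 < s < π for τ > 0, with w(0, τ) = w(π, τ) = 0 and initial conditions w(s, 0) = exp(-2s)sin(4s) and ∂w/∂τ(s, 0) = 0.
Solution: Substitute w = exp(-2s)u.
Then w_s = exp(-2s)(u_s - 2u), w_ss = exp(-2s)(u_ss - 4u_s + 4u), w_ττ = exp(-2s)u_ττ; substituting and dividing by exp(-2s), the lower-order terms cancel: u_ττ = (1/4)u_ss (standard wave equation).
Data for u: u(s,0) = exp(2s)w(s,0) = sin(4s); u_τ(s,0) = exp(2s)w_τ(s,0) = 0. The boundary conditions carry over: u(0,τ) = u(π,τ) = 0.
Separating variables: u = Σ [A_n cos(ω_n τ) + B_n sin(ω_n τ)] sin(ns), ω_n = n/2. From ICs: A_4=1.
So u(s,τ) = sin(4s)cos(2τ), and w(s,τ) = exp(-2s)u(s,τ).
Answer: w(s, τ) = exp(-2s)sin(4s)cos(2τ)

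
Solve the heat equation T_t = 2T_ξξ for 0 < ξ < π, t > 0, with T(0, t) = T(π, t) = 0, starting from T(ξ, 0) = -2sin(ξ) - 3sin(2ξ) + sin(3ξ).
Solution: Using separation of variables T = X(ξ)G(t):
Eigenfunctions: sin(nξ), n = 1, 2, 3, ...
General solution: T(ξ, t) = Σ c_n sin(nξ) exp(-2n² t)
Matching T(ξ,0) = -2sin(ξ) - 3sin(2ξ) + sin(3ξ) term by term: c_1=-2, c_2=-3, c_3=1.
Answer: T(ξ, t) = -2exp(-2t)sin(ξ) - 3exp(-8t)sin(2ξ) + exp(-18t)sin(3ξ)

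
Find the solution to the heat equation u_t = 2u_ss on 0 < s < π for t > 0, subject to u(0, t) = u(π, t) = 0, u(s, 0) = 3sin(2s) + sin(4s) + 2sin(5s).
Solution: Using separation of variables u = X(s)T(t):
Eigenfunctions: sin(ns), n = 1, 2, 3, ...
General solution: u(s, t) = Σ c_n sin(ns) exp(-2n² t)
Matching u(s,0) = 3sin(2s) + sin(4s) + 2sin(5s) term by term: c_2=3, c_4=1, c_5=2.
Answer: u(s, t) = 3exp(-8t)sin(2s) + exp(-32t)sin(4s) + 2exp(-50t)sin(5s)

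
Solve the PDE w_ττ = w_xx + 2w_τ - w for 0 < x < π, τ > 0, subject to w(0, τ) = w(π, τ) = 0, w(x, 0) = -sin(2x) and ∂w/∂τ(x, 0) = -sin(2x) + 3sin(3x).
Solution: Substitute w = exp(τ)u.
Then w_τ = exp(τ)(u_τ + u), w_ττ = exp(τ)(u_ττ + 2u_τ + u), w_xx = exp(τ)u_xx; substituting and dividing by exp(τ), the lower-order terms cancel: u_ττ = u_xx (standard wave equation).
Data for u: u(x,0) = w(x,0) = -sin(2x); u_τ(x,0) = w_τ(x,0) - w(x,0) = 3sin(3x). The boundary conditions carry over: u(0,τ) = u(π,τ) = 0.
Separating variables: u = Σ [A_n cos(ω_n τ) + B_n sin(ω_n τ)] sin(nx), ω_n = n. From ICs (B_n = velocity coefficient / ω_n): A_2=-1, B_3=1.
So u(x,τ) = -sin(2x)cos(2τ) + sin(3x)sin(3τ), and w(x,τ) = exp(τ)u(x,τ).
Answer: w(x, τ) = -exp(τ)sin(2x)cos(2τ) + exp(τ)sin(3x)sin(3τ)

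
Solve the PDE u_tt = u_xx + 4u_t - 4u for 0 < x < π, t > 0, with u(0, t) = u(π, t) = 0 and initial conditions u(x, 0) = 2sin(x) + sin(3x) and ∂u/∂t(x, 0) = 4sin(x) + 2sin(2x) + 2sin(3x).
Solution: Substitute u = exp(2t)w.
Then u_t = exp(2t)(w_t + 2w), u_tt = exp(2t)(w_tt + 4w_t + 4w), u_xx = exp(2t)w_xx; substituting and dividing by exp(2t), the lower-order terms cancel: w_tt = w_xx (standard wave equation).
Data for w: w(x,0) = u(x,0) = 2sin(x) + sin(3x); w_t(x,0) = u_t(x,0) - 2u(x,0) = 2sin(2x). The boundary conditions carry over: w(0,t) = w(π,t) = 0.
Separating variables: w = Σ [A_n cos(ω_n t) + B_n sin(ω_n t)] sin(nx), ω_n = n. From ICs (B_n = velocity coefficient / ω_n): A_1=2, A_3=1, B_2=1.
So w(x,t) = sin(2t)sin(2x) + 2sin(x)cos(t) + sin(3x)cos(3t), and u(x,t) = exp(2t)w(x,t).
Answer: u(x, t) = exp(2t)sin(2t)sin(2x) + 2exp(2t)sin(x)cos(t) + exp(2t)sin(3x)cos(3t)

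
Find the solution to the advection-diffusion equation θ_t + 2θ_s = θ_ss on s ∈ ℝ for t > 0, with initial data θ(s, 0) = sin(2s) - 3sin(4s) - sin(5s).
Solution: Moving frame: η = s - 2t, σ = t, θ = u(η,σ), so θ_t = u_σ - 2u_η and θ_ss = u_ηη.
Hence θ_t + 2θ_s = u_σ and the PDE becomes the heat equation u_σ = u_ηη on η ∈ ℝ.
Initial data: u(η,0) = θ(η,0) = sin(2η) - 3sin(4η) - sin(5η). Each mode sin(nη) decays as exp(-n²σ) on ℝ, so u(η,σ) = Σ c_n exp(-n²σ) sin(nη) with c_2=1, c_4=-3, c_5=-1: u(η,σ) = exp(-4σ)sin(2η) - 3exp(-16σ)sin(4η) - exp(-25σ)sin(5η).
Substituting back: θ(s,t) = u(s - 2t, t).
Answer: θ(s, t) = exp(-4t)sin(2s - 4t) - 3exp(-16t)sin(4s - 8t) - exp(-25t)sin(5s - 10t)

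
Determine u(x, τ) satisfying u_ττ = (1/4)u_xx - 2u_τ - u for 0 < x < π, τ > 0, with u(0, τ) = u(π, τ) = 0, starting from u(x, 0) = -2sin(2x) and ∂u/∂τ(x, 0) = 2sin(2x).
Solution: Substitute u = exp(-τ)w, i.e. w = exp(τ)u.
By the product rule, u_τ = exp(-τ)(w_τ - w), u_ττ = exp(-τ)(w_ττ - 2w_τ + w), u_xx = exp(-τ)w_xx.
Substituting into the PDE and dividing by exp(-τ): w_ττ - 2w_τ + w = (1/4)w_xx - 2(w_τ - w) - w.
The lower-order terms cancel, leaving the standard wave equation w_ττ = (1/4)w_xx.
Initial data for w: w(x,0) = u(x,0) = -2sin(2x); w_τ(x,0) = u_τ(x,0) + u(x,0) = 0. The boundary conditions carry over: w(0,τ) = w(π,τ) = 0.
Solve for w:
  Using separation of variables w = X(x)T(τ):
  Eigenfunctions: sin(nx), n = 1, 2, 3, ...
  General solution: w(x, τ) = Σ [A_n cos(n τ/2) + B_n sin(n τ/2)] sin(nx)
  From w(x,0) = -2sin(2x): A_2=-2. From w_τ(x,0) = 0: all B_n = 0.
Hence w(x,τ) = -2sin(2x)cos(τ).
Transform back: u(x,τ) = exp(-τ)w(x,τ).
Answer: u(x, τ) = -2exp(-τ)sin(2x)cos(τ)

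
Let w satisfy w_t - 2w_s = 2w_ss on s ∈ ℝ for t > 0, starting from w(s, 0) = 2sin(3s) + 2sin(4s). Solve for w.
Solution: Moving frame: η = s + 2t, σ = t, w = u(η,σ), so w_t = u_σ + 2u_η and w_ss = u_ηη.
Hence w_t - 2w_s = u_σ and the PDE becomes the heat equation u_σ = 2u_ηη on η ∈ ℝ.
Initial data: u(η,0) = w(η,0) = 2sin(3η) + 2sin(4η). Each mode sin(nη) decays as exp(-2n²σ) on ℝ, so u(η,σ) = Σ c_n exp(-2n²σ) sin(nη) with c_3=2, c_4=2: u(η,σ) = 2exp(-18σ)sin(3η) + 2exp(-32σ)sin(4η).
Substituting back: w(s,t) = u(s + 2t, t).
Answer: w(s, t) = 2exp(-18t)sin(3s + 6t) + 2exp(-32t)sin(4s + 8t)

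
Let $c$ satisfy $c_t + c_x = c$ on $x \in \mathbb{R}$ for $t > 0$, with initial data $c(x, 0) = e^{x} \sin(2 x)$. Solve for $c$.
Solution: Substitute $c = e^{x}u$.
Then $c_x = e^{x}(u_x + u)$, $c_t = e^{x}u_t$; substituting and dividing by $e^{x}$, the lower-order terms cancel: $u_t + u_x = 0$ (standard advection equation).
Data for $u$: $u(x,0) = e^{-x}c(x,0) = \sin(2 x)$.
By characteristics ($dx/dt = 1$), $u(x,t) = f(x - t)$ with $f = u( \cdot , 0)$.
So $u(x,t) = - \sin(2 t - 2 x)$, and $c(x,t) = e^{x}u(x,t)$.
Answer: $c(x, t) = - e^{x} \sin(2 t - 2 x)$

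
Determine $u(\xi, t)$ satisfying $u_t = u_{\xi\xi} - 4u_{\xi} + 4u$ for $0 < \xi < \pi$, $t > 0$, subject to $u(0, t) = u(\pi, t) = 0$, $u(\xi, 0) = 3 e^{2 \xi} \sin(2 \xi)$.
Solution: Substitute $u = e^{2\xi}w$.
Then $u_{\xi} = e^{2\xi}(w_{\xi} + 2w)$, $u_{\xi\xi} = e^{2\xi}(w_{\xi\xi} + 4w_{\xi} + 4w)$, $u_t = e^{2\xi}w_t$; substituting and dividing by $e^{2\xi}$, the lower-order terms cancel: $w_t = w_{\xi\xi}$ (standard heat equation).
Data for $w$: $w(\xi,0) = e^{-2\xi}u(\xi,0) = 3 \sin(2 \xi)$. The boundary conditions carry over: $w(0,t) = w(\pi,t) = 0$.
Separating variables: $w = \sum c_n e^{-n^2t} \sin(n\xi)$. From $w(\xi,0) = 3 \sin(2 \xi)$: $c_2=3$.
So $w(\xi,t) = 3 e^{-4 t} \sin(2 \xi)$, and $u(\xi,t) = e^{2\xi}w(\xi,t)$.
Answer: $u(\xi, t) = 3 e^{2 \xi} e^{-4 t} \sin(2 \xi)$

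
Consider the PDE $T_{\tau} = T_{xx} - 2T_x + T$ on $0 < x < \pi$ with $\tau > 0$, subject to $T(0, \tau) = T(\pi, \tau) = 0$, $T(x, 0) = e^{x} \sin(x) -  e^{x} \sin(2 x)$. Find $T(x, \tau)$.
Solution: Substitute $T = e^{x}u$.
Then $T_x = e^{x}(u_x + u)$, $T_{xx} = e^{x}(u_{xx} + 2u_x + u)$, $T_{\tau} = e^{x}u_{\tau}$; substituting and dividing by $e^{x}$, the lower-order terms cancel: $u_{\tau} = u_{xx}$ (standard heat equation).
Data for $u$: $u(x,0) = e^{-x}T(x,0) = \sin(x) - \sin(2 x)$. The boundary conditions carry over: $u(0,\tau) = u(\pi,\tau) = 0$.
Separating variables: $u = \sum c_n e^{-n^2\tau} \sin(nx)$. From $u(x,0) = \sin(x) - \sin(2 x)$: $c_1=1, c_2=-1$.
So $u(x,\tau) = e^{-\tau} \sin(x) - e^{-4 \tau} \sin(2 x)$, and $T(x,\tau) = e^{x}u(x,\tau)$.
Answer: $T(x, \tau) = e^{-\tau} e^{x} \sin(x) -  e^{-4 \tau} e^{x} \sin(2 x)$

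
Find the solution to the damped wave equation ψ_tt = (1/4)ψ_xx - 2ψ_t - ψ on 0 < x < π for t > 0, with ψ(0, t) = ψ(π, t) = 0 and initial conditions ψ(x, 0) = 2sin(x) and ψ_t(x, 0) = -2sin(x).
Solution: Substitute ψ = exp(-t)u.
Then ψ_t = exp(-t)(u_t - u), ψ_tt = exp(-t)(u_tt - 2u_t + u), ψ_xx = exp(-t)u_xx; substituting and dividing by exp(-t), the lower-order terms cancel: u_tt = (1/4)u_xx (standard wave equation).
Data for u: u(x,0) = ψ(x,0) = 2sin(x); u_t(x,0) = ψ_t(x,0) + ψ(x,0) = 0. The boundary conditions carry over: u(0,t) = u(π,t) = 0.
Separating variables: u = Σ [A_n cos(ω_n t) + B_n sin(ω_n t)] sin(nx), ω_n = n/2. From ICs: A_1=2.
So u(x,t) = 2sin(x)cos(t/2), and ψ(x,t) = exp(-t)u(x,t).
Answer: ψ(x, t) = 2exp(-t)sin(x)cos(t/2)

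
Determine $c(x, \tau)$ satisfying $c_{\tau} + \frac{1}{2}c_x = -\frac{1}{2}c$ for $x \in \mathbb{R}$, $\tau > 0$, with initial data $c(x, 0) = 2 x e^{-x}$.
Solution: Substitute $c = e^{-x}u$, i.e. $u = e^{x}c$.
By the product rule, $c_x = e^{-x}(u_x - u)$, $c_{\tau} = e^{-x}u_{\tau}$.
Substituting into the PDE and dividing by $e^{-x}$: $u_{\tau} + \frac{1}{2}(u_x - u) = -\frac{1}{2}u$.
The lower-order terms cancel, leaving the standard advection equation $u_{\tau} + \frac{1}{2}u_x = 0$.
Initial data for $u$: $u(x,0) = e^{x}c(x,0) = 2 x$.
Solve for $u$:
  By method of characteristics (waves move right with speed 1/2):
  Along characteristics $x - \frac{1}{2}\tau =$ const, $u$ is constant, so $u(x,\tau) = f(x - \frac{1}{2}\tau)$ with $f = u( \cdot , 0)$.
Hence $u(x,\tau) = 2 x - \tau$.
Transform back: $c(x,\tau) = e^{-x}u(x,\tau)$.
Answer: $c(x, \tau) = - \tau e^{-x} + 2 x e^{-x}$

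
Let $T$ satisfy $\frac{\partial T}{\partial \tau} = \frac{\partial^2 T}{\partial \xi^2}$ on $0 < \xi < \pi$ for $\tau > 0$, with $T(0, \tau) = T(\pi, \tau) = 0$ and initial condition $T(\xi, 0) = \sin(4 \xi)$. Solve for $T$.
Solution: Using separation of variables $T = X(\xi)G(\tau)$:
Eigenfunctions: $\sin(n\xi)$, $n = 1, 2, 3, \ldots$
General solution: $T(\xi, \tau) = \sum c_n \sin(n\xi) e^{-n^2 \tau}$
Matching $T(\xi,0) = \sin(4 \xi)$ term by term: $c_4=1$.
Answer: $T(\xi, \tau) = e^{-16 \tau} \sin(4 \xi)$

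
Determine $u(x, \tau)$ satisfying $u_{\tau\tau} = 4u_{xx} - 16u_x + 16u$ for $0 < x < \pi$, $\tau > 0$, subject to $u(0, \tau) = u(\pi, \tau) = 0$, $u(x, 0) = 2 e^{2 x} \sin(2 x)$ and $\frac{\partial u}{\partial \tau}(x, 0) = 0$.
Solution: Substitute $u = e^{2x}w$, i.e. $w = e^{-2x}u$.
By the product rule, $u_x = e^{2x}(w_x + 2w)$, $u_{xx} = e^{2x}(w_{xx} + 4w_x + 4w)$, $u_{\tau\tau} = e^{2x}w_{\tau\tau}$.
Substituting into the PDE and dividing by $e^{2x}$: $w_{\tau\tau} = 4(w_{xx} + 4w_x + 4w) - 16(w_x + 2w) + 16w$.
The lower-order terms cancel, leaving the standard wave equation $w_{\tau\tau} = 4w_{xx}$.
Initial data for $w$: $w(x,0) = e^{-2x}u(x,0) = 2 \sin(2 x)$; $w_{\tau}(x,0) = e^{-2x}u_{\tau}(x,0) = 0$. The boundary conditions carry over: $w(0,\tau) = w(\pi,\tau) = 0$.
Solve for $w$:
  Using separation of variables $w = X(x)T(\tau)$:
  Eigenfunctions: $\sin(nx)$, $n = 1, 2, 3, \ldots$
  General solution: $w(x, \tau) = \sum [A_n \cos(2n \tau) + B_n \sin(2n \tau)] \sin(nx)$
  From $w(x,0) = 2 \sin(2 x)$: $A_2=2$. From $w_{\tau}(x,0) = 0$: all $B_n = 0$.
Hence $w(x,\tau) = 2 \sin(2 x) \cos(4 \tau)$.
Transform back: $u(x,\tau) = e^{2x}w(x,\tau)$.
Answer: $u(x, \tau) = 2 e^{2 x} \sin(2 x) \cos(4 \tau)$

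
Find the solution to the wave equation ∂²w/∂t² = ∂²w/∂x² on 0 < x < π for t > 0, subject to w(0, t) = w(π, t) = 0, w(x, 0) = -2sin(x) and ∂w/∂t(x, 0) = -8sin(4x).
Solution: Using separation of variables w = X(x)T(t):
Eigenfunctions: sin(nx), n = 1, 2, 3, ...
General solution: w(x, t) = Σ [A_n cos(n t) + B_n sin(n t)] sin(nx)
From w(x,0) = -2sin(x): A_1=-2. From w_t(x,0) = -8sin(4x), using w_t(x,0) = Σ ω_n B_n sin(nx) with ω_n = n: B_4 = (-8)/4 = -2.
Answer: w(x, t) = -2sin(4t)sin(4x) - 2sin(x)cos(t)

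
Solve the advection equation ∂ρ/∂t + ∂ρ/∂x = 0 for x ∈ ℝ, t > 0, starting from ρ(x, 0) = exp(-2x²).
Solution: By method of characteristics (waves move right with speed 1):
Along characteristics x - t = const, ρ is constant, so ρ(x,t) = f(x - t) with f = ρ(·, 0).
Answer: ρ(x, t) = exp(-2(-t + x)²)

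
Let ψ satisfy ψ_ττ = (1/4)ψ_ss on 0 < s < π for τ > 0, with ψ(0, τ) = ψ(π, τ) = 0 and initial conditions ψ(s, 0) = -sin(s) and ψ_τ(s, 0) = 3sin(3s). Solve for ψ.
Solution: Separating variables: ψ = Σ [A_n cos(ω_n τ) + B_n sin(ω_n τ)] sin(ns), ω_n = n/2. From ICs (B_n = velocity coefficient / ω_n): A_1=-1, B_3=2.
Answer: ψ(s, τ) = -sin(s)cos(τ/2) + 2sin(3s)sin(3τ/2)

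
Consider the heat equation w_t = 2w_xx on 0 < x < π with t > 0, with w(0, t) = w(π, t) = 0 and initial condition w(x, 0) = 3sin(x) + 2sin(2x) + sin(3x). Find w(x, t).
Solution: Using separation of variables w = X(x)T(t):
Eigenfunctions: sin(nx), n = 1, 2, 3, ...
General solution: w(x, t) = Σ c_n sin(nx) exp(-2n² t)
Matching w(x,0) = 3sin(x) + 2sin(2x) + sin(3x) term by term: c_1=3, c_2=2, c_3=1.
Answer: w(x, t) = 3exp(-2t)sin(x) + 2exp(-8t)sin(2x) + exp(-18t)sin(3x)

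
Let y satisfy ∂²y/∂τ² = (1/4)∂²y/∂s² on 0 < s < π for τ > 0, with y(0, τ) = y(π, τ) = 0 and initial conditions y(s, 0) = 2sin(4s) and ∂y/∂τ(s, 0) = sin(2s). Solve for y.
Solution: Separating variables: y = Σ [A_n cos(ω_n τ) + B_n sin(ω_n τ)] sin(ns), ω_n = n/2. From ICs (B_n = velocity coefficient / ω_n): A_4=2, B_2=1.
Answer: y(s, τ) = sin(2s)sin(τ) + 2sin(4s)cos(2τ)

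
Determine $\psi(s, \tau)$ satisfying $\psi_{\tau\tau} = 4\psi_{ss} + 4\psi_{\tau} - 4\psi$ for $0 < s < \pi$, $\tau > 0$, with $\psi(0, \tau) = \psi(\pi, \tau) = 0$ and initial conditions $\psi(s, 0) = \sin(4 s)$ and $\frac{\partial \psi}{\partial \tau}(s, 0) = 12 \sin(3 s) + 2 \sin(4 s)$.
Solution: Substitute $\psi = e^{2\tau}u$.
Then $\psi_{\tau} = e^{2\tau}(u_{\tau} + 2u)$, $\psi_{\tau\tau} = e^{2\tau}(u_{\tau\tau} + 4u_{\tau} + 4u)$, $\psi_{ss} = e^{2\tau}u_{ss}$; substituting and dividing by $e^{2\tau}$, the lower-order terms cancel: $u_{\tau\tau} = 4u_{ss}$ (standard wave equation).
Data for $u$: $u(s,0) = \psi(s,0) = \sin(4 s)$; $u_{\tau}(s,0) = \psi_{\tau}(s,0) - 2\psi(s,0) = 12 \sin(3 s)$. The boundary conditions carry over: $u(0,\tau) = u(\pi,\tau) = 0$.
Separating variables: $u = \sum [A_n \cos(\omega_n \tau) + B_n \sin(\omega_n \tau)] \sin(ns)$, $\omega_n = 2n$. From ICs ($B_n$ = velocity coefficient / $\omega_n$): $A_4=1, B_3=2$.
So $u(s,\tau) = 2 \sin(3 s) \sin(6 \tau) + \sin(4 s) \cos(8 \tau)$, and $\psi(s,\tau) = e^{2\tau}u(s,\tau)$.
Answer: $\psi(s, \tau) = 2 e^{2 \tau} \sin(6 \tau) \sin(3 s) + e^{2 \tau} \sin(4 s) \cos(8 \tau)$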